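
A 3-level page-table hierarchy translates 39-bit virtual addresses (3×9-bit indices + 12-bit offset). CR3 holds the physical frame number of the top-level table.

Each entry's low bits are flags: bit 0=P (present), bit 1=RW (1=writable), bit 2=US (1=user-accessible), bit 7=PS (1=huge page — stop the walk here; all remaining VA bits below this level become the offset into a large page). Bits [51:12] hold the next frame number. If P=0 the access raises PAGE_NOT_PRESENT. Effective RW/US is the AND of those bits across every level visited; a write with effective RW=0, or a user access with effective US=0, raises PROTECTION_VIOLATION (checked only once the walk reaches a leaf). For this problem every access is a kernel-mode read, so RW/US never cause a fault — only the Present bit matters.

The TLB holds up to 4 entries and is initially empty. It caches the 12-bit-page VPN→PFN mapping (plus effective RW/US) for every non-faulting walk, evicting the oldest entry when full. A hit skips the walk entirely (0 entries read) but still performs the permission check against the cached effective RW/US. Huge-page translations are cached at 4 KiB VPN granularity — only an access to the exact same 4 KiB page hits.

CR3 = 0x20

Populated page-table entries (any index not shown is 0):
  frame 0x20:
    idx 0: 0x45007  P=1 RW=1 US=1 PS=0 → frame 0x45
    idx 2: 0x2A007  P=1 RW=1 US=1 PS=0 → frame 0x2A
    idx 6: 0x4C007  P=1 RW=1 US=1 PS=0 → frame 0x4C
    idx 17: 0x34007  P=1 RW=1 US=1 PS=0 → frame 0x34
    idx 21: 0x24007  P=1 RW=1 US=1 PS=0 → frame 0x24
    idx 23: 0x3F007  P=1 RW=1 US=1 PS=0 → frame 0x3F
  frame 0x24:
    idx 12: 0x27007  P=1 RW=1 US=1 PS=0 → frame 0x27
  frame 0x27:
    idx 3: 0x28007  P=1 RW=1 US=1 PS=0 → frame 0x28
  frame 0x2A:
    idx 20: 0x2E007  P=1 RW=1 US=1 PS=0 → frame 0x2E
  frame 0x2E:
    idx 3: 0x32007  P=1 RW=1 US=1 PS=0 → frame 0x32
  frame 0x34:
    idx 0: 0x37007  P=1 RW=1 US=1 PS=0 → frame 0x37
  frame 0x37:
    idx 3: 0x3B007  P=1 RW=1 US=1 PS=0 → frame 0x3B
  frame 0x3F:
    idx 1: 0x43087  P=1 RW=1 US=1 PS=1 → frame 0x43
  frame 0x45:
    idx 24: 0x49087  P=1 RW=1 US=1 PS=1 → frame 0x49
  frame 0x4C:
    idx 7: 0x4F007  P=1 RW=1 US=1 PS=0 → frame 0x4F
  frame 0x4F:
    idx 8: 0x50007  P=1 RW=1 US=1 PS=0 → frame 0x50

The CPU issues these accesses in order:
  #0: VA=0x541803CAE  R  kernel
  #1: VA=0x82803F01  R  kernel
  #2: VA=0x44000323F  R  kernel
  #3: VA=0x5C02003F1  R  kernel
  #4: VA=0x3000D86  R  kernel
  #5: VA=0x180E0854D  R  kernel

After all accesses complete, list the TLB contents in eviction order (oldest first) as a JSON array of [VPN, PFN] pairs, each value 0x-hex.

Trace:
#0 VA=0x541803CAE (r,kernel):
  L0 @0x20[21] → 0x24007  P=1,RW=1,US=1,PS=0
  L1 @0x24[12] → 0x27007  P=1,RW=1,US=1,PS=0
  L2 @0x27[3] → 0x28007  P=1,RW=1,US=1,PS=0
  → PA=0x28CAE  (3 entries read)
#1 VA=0x82803F01 (r,kernel):
  L0 @0x20[2] → 0x2A007  P=1,RW=1,US=1,PS=0
  L1 @0x2A[20] → 0x2E007  P=1,RW=1,US=1,PS=0
  L2 @0x2E[3] → 0x32007  P=1,RW=1,US=1,PS=0
  → PA=0x32F01  (3 entries read)
#2 VA=0x44000323F (r,kernel):
  L0 @0x20[17] → 0x34007  P=1,RW=1,US=1,PS=0
  L1 @0x34[0] → 0x37007  P=1,RW=1,US=1,PS=0
  L2 @0x37[3] → 0x3B007  P=1,RW=1,US=1,PS=0
  → PA=0x3B23F  (3 entries read)
#3 VA=0x5C02003F1 (r,kernel):
  L0 @0x20[23] → 0x3F007  P=1,RW=1,US=1,PS=0
  L1 @0x3F[1] → 0x43087  P=1,RW=1,US=1,PS=1
  → PA=0x433F1 (huge @L1)  (2 entries read)
#4 VA=0x3000D86 (r,kernel):
  L0 @0x20[0] → 0x45007  P=1,RW=1,US=1,PS=0
  L1 @0x45[24] → 0x49087  P=1,RW=1,US=1,PS=1
  → PA=0x49D86 (huge @L1)  (2 entries read)
#5 VA=0x180E0854D (r,kernel):
  L0 @0x20[6] → 0x4C007  P=1,RW=1,US=1,PS=0
  L1 @0x4C[7] → 0x4F007  P=1,RW=1,US=1,PS=0
  L2 @0x4F[8] → 0x50007  P=1,RW=1,US=1,PS=0
  → PA=0x5054D  (3 entries read)

TLB: [["0x440003", "0x3B"], ["0x5C0200", "0x43"], ["0x3000", "0x49"], ["0x180E08", "0x50"]]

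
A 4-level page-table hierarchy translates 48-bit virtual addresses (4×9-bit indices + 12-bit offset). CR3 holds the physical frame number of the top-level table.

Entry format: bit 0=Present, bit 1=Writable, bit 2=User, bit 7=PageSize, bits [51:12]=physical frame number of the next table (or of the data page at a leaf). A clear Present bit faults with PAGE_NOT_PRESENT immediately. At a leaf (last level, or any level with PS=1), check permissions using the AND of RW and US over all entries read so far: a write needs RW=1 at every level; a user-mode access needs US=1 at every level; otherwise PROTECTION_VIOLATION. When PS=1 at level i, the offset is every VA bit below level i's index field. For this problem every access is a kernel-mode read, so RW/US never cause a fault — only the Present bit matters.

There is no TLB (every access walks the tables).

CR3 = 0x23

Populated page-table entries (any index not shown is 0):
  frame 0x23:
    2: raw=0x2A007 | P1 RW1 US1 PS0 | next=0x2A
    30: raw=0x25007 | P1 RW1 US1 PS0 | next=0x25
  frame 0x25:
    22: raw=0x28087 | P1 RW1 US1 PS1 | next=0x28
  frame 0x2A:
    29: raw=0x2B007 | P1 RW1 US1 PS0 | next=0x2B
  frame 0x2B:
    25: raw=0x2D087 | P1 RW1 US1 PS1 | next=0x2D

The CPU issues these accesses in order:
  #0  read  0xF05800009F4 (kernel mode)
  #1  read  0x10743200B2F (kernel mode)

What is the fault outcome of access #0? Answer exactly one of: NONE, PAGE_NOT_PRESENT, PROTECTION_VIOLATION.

Trace:
#0 VA=0xF05800009F4 (r,kernel):
  L0: frame=0x23 idx=30 entry=0x25007 [P=1 RW=1 US=1 PS=0]
  L1: frame=0x25 idx=22 entry=0x28087 [P=1 RW=1 US=1 PS=1]
  ✓ 0x289F4 (huge @L1)  — 2 lookups
#1 VA=0x10743200B2F (r,kernel):
  L0: frame=0x23 idx=2 entry=0x2A007 [P=1 RW=1 US=1 PS=0]
  L1: frame=0x2A idx=29 entry=0x2B007 [P=1 RW=1 US=1 PS=0]
  L2: frame=0x2B idx=25 entry=0x2D087 [P=1 RW=1 US=1 PS=1]
  ✓ 0x2DB2F (huge @L2)  — 3 lookups

Access #0 fault: NONE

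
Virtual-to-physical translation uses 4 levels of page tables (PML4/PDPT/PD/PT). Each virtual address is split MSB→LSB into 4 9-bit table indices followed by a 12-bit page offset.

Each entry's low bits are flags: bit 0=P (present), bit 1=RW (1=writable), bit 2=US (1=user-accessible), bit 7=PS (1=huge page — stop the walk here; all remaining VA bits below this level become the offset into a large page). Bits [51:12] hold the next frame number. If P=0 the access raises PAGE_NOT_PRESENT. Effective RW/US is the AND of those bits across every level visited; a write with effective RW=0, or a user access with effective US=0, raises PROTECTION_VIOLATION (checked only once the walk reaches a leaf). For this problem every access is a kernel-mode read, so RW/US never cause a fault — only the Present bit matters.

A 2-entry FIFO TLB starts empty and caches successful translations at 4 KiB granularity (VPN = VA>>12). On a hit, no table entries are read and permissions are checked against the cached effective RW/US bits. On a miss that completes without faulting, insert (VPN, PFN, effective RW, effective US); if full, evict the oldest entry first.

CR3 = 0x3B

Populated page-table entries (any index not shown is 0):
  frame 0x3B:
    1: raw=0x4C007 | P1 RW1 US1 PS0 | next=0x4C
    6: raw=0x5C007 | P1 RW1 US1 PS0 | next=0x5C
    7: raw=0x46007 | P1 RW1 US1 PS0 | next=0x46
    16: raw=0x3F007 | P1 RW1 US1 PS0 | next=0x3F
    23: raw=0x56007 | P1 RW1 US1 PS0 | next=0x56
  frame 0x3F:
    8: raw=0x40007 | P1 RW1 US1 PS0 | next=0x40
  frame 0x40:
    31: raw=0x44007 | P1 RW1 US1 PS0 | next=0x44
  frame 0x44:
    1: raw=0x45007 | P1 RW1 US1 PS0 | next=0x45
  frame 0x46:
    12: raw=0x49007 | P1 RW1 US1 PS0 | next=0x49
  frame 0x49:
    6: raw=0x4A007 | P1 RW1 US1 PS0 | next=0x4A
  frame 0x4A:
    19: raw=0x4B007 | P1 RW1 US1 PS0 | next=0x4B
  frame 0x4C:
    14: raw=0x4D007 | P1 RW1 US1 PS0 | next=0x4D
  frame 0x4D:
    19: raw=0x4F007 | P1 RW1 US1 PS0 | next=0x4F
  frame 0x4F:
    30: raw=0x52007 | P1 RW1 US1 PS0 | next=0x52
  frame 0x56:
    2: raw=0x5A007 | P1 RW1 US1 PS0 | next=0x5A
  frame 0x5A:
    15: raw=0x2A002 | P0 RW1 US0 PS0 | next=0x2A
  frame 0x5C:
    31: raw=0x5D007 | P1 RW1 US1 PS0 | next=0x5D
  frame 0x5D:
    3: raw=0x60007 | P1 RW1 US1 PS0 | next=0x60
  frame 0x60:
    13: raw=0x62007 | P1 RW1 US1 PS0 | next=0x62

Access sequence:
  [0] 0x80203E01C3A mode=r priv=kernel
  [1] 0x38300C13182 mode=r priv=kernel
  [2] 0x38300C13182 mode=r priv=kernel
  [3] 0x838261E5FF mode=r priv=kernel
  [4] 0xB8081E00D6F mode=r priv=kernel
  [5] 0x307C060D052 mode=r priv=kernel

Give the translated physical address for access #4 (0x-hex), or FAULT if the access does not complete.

Per-access translation:
#0 VA=0x80203E01C3A (r,kernel):
  L0 @0x3B[16] → 0x3F007  P=1,RW=1,US=1,PS=0
  L1 @0x3F[8] → 0x40007  P=1,RW=1,US=1,PS=0
  L2 @0x40[31] → 0x44007  P=1,RW=1,US=1,PS=0
  L3 @0x44[1] → 0x45007  P=1,RW=1,US=1,PS=0
  ✓ 0x45C3A  — 4 lookups
#1 VA=0x38300C13182 (r,kernel):
  L0 @0x3B[7] → 0x46007  P=1,RW=1,US=1,PS=0
  L1 @0x46[12] → 0x49007  P=1,RW=1,US=1,PS=0
  L2 @0x49[6] → 0x4A007  P=1,RW=1,US=1,PS=0
  L3 @0x4A[19] → 0x4B007  P=1,RW=1,US=1,PS=0
  ✓ 0x4B182  — 4 lookups
#2 VA=0x38300C13182 (r,kernel):
  TLB hit vpn=0x38300C13 → PA=0x4B182
#3 VA=0x838261E5FF (r,kernel):
  L0 @0x3B[1] → 0x4C007  P=1,RW=1,US=1,PS=0
  L1 @0x4C[14] → 0x4D007  P=1,RW=1,US=1,PS=0
  L2 @0x4D[19] → 0x4F007  P=1,RW=1,US=1,PS=0
  L3 @0x4F[30] → 0x52007  P=1,RW=1,US=1,PS=0
  ✓ 0x525FF  — 4 lookups
#4 VA=0xB8081E00D6F (r,kernel):
  L0 @0x3B[23] → 0x56007  P=1,RW=1,US=1,PS=0
  L1 @0x56[2] → 0x5A007  P=1,RW=1,US=1,PS=0
  L2 @0x5A[15] → 0x2A002  P=0,RW=1,US=0,PS=0
  → PAGE_NOT_PRESENT  (3 entries read)
#5 VA=0x307C060D052 (r,kernel):
  L0 @0x3B[6] → 0x5C007  P=1,RW=1,US=1,PS=0
  L1 @0x5C[31] → 0x5D007  P=1,RW=1,US=1,PS=0
  L2 @0x5D[3] → 0x60007  P=1,RW=1,US=1,PS=0
  L3 @0x60[13] → 0x62007  P=1,RW=1,US=1,PS=0
  ✓ 0x62052  — 4 lookups

Access #4 PA: FAULT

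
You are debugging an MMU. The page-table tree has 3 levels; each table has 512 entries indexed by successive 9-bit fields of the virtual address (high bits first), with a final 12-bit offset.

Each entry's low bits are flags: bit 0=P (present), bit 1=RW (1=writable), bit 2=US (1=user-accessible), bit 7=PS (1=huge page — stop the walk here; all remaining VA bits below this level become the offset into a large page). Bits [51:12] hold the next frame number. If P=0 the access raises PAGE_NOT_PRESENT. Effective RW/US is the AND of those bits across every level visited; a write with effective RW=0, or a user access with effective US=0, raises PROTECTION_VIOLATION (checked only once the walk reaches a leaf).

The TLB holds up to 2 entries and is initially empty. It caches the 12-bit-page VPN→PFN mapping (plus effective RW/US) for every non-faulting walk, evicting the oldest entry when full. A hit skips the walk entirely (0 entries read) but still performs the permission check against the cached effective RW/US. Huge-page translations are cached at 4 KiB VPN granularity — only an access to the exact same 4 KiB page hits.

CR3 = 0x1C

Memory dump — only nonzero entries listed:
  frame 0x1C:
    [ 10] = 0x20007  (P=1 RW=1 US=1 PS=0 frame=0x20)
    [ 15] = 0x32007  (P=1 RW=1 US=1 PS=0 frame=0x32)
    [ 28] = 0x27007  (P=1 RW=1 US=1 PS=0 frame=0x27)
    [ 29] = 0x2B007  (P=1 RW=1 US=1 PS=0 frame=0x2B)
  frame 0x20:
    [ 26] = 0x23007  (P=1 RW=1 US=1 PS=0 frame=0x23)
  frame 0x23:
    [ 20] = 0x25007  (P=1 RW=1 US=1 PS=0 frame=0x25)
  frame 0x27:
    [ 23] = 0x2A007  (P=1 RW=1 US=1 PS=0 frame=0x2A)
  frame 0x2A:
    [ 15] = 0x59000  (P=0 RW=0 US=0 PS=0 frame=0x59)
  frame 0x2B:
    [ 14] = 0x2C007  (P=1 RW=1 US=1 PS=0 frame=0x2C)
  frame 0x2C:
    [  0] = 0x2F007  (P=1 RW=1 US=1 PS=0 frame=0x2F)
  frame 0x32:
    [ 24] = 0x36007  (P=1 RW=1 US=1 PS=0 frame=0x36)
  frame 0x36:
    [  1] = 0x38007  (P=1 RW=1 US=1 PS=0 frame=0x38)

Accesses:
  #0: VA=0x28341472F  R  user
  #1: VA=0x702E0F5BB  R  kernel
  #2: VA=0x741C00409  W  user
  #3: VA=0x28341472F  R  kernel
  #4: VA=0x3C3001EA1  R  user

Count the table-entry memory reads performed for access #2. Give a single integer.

Per-access translation:
#0 VA=0x28341472F (r,user):
  L0 @0x1C[10] → 0x20007  P=1,RW=1,US=1,PS=0
  L1 @0x20[26] → 0x23007  P=1,RW=1,US=1,PS=0
  L2 @0x23[20] → 0x25007  P=1,RW=1,US=1,PS=0
  ✓ 0x2572F  — 3 lookups
#1 VA=0x702E0F5BB (r,kernel):
  L0 @0x1C[28] → 0x27007  P=1,RW=1,US=1,PS=0
  L1 @0x27[23] → 0x2A007  P=1,RW=1,US=1,PS=0
  L2 @0x2A[15] → 0x59000  P=0,RW=0,US=0,PS=0
  → PAGE_NOT_PRESENT  (3 entries read)
#2 VA=0x741C00409 (w,user):
  L0 @0x1C[29] → 0x2B007  P=1,RW=1,US=1,PS=0
  L1 @0x2B[14] → 0x2C007  P=1,RW=1,US=1,PS=0
  L2 @0x2C[0] → 0x2F007  P=1,RW=1,US=1,PS=0
  ✓ 0x2F409  — 3 lookups
#3 VA=0x28341472F (r,kernel):
  TLB hit vpn=0x283414 → PA=0x2572F
#4 VA=0x3C3001EA1 (r,user):
  L0 @0x1C[15] → 0x32007  P=1,RW=1,US=1,PS=0
  L1 @0x32[24] → 0x36007  P=1,RW=1,US=1,PS=0
  L2 @0x36[1] → 0x38007  P=1,RW=1,US=1,PS=0
  ✓ 0x38EA1  — 3 lookups

Entries read for #2: 3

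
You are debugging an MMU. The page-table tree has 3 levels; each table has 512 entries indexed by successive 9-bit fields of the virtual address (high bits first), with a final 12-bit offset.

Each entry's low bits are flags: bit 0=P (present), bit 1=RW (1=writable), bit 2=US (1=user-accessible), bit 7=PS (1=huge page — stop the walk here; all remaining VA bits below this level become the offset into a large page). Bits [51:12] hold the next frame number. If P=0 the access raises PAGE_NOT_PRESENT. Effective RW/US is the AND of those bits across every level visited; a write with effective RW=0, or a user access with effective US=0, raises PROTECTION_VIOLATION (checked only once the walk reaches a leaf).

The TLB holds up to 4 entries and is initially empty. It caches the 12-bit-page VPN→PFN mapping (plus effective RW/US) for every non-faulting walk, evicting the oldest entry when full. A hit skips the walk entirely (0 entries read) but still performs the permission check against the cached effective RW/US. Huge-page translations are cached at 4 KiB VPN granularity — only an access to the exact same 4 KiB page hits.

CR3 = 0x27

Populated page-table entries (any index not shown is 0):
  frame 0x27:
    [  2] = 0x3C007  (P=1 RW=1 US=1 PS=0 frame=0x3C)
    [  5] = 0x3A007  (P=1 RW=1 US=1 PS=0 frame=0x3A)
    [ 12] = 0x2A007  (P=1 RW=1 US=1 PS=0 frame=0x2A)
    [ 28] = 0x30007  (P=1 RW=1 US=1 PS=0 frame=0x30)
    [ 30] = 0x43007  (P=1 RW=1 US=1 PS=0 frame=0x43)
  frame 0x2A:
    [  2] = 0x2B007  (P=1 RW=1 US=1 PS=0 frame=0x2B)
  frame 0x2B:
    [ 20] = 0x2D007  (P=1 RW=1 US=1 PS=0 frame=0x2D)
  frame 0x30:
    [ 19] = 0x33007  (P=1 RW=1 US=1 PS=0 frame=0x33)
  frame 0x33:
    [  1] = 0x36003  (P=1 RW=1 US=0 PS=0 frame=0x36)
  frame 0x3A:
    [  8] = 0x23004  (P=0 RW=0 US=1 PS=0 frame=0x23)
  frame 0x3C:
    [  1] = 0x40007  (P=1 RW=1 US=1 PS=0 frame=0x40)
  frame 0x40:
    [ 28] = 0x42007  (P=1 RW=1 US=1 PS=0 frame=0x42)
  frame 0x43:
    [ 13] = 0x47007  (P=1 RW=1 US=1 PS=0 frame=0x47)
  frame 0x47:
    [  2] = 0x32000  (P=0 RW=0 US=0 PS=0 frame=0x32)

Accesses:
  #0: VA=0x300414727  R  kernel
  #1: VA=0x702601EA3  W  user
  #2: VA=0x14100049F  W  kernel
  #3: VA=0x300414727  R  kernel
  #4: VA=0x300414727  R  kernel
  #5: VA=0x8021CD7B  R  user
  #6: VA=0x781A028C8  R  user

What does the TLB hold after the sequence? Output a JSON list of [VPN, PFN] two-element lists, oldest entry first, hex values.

Walk each access:
#0 VA=0x300414727 (r,kernel):
  L0 @0x27[12] → 0x2A007  P=1,RW=1,US=1,PS=0
  L1 @0x2A[2] → 0x2B007  P=1,RW=1,US=1,PS=0
  L2 @0x2B[20] → 0x2D007  P=1,RW=1,US=1,PS=0
  ✓ 0x2D727  — 3 lookups
#1 VA=0x702601EA3 (w,user):
  L0 @0x27[28] → 0x30007  P=1,RW=1,US=1,PS=0
  L1 @0x30[19] → 0x33007  P=1,RW=1,US=1,PS=0
  L2 @0x33[1] → 0x36003  P=1,RW=1,US=0,PS=0
  → PROTECTION_VIOLATION  (3 entries read)
#2 VA=0x14100049F (w,kernel):
  L0 @0x27[5] → 0x3A007  P=1,RW=1,US=1,PS=0
  L1 @0x3A[8] → 0x23004  P=0,RW=0,US=1,PS=0
  → PAGE_NOT_PRESENT  (2 entries read)
#3 VA=0x300414727 (r,kernel):
  TLB hit vpn=0x300414 → PA=0x2D727
#4 VA=0x300414727 (r,kernel):
  TLB hit vpn=0x300414 → PA=0x2D727
#5 VA=0x8021CD7B (r,user):
  L0 @0x27[2] → 0x3C007  P=1,RW=1,US=1,PS=0
  L1 @0x3C[1] → 0x40007  P=1,RW=1,US=1,PS=0
  L2 @0x40[28] → 0x42007  P=1,RW=1,US=1,PS=0
  ✓ 0x42D7B  — 3 lookups
#6 VA=0x781A028C8 (r,user):
  L0 @0x27[30] → 0x43007  P=1,RW=1,US=1,PS=0
  L1 @0x43[13] → 0x47007  P=1,RW=1,US=1,PS=0
  L2 @0x47[2] → 0x32000  P=0,RW=0,US=0,PS=0
  → PAGE_NOT_PRESENT  (3 entries read)

TLB: [["0x300414", "0x2D"], ["0x8021C", "0x42"]]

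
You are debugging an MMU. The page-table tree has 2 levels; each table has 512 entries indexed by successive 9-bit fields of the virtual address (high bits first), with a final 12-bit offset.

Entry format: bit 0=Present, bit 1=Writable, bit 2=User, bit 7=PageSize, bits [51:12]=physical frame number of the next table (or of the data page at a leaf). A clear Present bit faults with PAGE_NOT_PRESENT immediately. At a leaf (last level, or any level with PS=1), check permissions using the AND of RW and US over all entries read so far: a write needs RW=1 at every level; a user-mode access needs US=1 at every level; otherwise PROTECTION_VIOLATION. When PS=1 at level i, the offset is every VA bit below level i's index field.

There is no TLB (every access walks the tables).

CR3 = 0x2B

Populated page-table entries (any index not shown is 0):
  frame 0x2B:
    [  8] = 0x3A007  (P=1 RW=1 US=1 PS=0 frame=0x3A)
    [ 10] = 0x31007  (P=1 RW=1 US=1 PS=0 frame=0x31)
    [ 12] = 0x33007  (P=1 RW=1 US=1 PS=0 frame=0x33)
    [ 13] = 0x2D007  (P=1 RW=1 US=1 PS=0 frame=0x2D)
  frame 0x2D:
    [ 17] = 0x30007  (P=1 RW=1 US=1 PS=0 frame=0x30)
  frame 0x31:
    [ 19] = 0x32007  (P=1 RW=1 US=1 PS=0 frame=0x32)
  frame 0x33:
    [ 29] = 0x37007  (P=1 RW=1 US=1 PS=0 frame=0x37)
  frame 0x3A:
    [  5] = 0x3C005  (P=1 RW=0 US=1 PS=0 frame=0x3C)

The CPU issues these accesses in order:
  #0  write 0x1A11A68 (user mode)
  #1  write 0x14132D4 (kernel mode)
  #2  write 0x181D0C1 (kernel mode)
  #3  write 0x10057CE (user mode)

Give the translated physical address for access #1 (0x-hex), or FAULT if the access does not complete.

Per-access translation:
#0 VA=0x1A11A68 (w,user):
  [0] read 0x2B idx=13: raw=0x2D007 flags P=1 W=1 U=1 S=0
  [1] read 0x2D idx=17: raw=0x30007 flags P=1 W=1 U=1 S=0
  ⇒ phys 0x30A68  [2 reads]
#1 VA=0x14132D4 (w,kernel):
  [0] read 0x2B idx=10: raw=0x31007 flags P=1 W=1 U=1 S=0
  [1] read 0x31 idx=19: raw=0x32007 flags P=1 W=1 U=1 S=0
  ⇒ phys 0x322D4  [2 reads]
#2 VA=0x181D0C1 (w,kernel):
  [0] read 0x2B idx=12: raw=0x33007 flags P=1 W=1 U=1 S=0
  [1] read 0x33 idx=29: raw=0x37007 flags P=1 W=1 U=1 S=0
  ⇒ phys 0x370C1  [2 reads]
#3 VA=0x10057CE (w,user):
  [0] read 0x2B idx=8: raw=0x3A007 flags P=1 W=1 U=1 S=0
  [1] read 0x3A idx=5: raw=0x3C005 flags P=1 W=0 U=1 S=0
  ⇒ fault: PROTECTION_VIOLATION  — 2 lookups

Access #1 PA: 0x322D4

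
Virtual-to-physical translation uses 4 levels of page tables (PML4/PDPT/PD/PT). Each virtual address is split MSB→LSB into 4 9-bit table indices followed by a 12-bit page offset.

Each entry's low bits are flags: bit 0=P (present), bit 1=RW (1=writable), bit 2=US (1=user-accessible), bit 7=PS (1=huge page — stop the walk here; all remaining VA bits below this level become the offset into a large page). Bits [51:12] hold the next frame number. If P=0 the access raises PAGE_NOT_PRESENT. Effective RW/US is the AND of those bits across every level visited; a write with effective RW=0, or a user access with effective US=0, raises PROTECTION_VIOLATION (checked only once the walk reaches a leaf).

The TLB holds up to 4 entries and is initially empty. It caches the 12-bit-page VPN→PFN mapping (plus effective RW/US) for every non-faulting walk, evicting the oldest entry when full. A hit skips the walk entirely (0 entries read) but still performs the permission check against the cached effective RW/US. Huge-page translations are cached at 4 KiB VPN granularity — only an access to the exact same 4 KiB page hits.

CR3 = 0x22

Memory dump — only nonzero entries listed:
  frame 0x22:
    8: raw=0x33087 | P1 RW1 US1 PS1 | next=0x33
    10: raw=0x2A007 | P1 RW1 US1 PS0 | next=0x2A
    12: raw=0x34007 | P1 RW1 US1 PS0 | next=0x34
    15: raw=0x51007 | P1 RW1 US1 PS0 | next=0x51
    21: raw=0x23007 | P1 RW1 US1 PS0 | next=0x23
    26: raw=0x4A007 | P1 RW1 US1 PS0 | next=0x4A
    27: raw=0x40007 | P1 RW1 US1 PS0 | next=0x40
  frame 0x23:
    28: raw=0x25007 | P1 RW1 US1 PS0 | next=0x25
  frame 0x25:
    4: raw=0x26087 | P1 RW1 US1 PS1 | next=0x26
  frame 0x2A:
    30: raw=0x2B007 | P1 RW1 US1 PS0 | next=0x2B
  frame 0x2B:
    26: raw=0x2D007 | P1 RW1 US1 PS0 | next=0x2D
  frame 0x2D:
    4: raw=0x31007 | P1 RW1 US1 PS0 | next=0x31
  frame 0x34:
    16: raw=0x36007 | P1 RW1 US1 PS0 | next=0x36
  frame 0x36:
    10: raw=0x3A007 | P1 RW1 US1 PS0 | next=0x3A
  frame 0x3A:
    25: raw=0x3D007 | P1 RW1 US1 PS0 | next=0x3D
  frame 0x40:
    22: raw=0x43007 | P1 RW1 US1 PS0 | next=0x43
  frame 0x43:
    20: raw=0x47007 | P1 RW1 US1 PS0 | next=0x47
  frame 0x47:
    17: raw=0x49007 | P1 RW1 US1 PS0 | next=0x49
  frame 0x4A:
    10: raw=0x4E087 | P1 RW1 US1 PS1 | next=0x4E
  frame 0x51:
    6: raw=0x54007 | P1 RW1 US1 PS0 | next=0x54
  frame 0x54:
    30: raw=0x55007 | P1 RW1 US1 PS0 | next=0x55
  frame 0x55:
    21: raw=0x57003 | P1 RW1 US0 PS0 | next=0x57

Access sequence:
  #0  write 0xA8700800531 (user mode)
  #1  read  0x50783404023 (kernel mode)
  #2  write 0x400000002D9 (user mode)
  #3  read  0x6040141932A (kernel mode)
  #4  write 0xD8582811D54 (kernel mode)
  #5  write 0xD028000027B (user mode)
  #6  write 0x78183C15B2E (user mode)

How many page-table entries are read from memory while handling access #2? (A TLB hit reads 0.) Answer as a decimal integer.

Per-access translation:
#0 VA=0xA8700800531 (w,user):
  L0 @0x22[21] → 0x23007  P=1,RW=1,US=1,PS=0
  L1 @0x23[28] → 0x25007  P=1,RW=1,US=1,PS=0
  L2 @0x25[4] → 0x26087  P=1,RW=1,US=1,PS=1
  → PA=0x26531 (huge @L2)  (3 entries read)
#1 VA=0x50783404023 (r,kernel):
  L0 @0x22[10] → 0x2A007  P=1,RW=1,US=1,PS=0
  L1 @0x2A[30] → 0x2B007  P=1,RW=1,US=1,PS=0
  L2 @0x2B[26] → 0x2D007  P=1,RW=1,US=1,PS=0
  L3 @0x2D[4] → 0x31007  P=1,RW=1,US=1,PS=0
  → PA=0x31023  (4 entries read)
#2 VA=0x400000002D9 (w,user):
  L0 @0x22[8] → 0x33087  P=1,RW=1,US=1,PS=1
  → PA=0x332D9 (huge @L0)  (1 entries read)
#3 VA=0x6040141932A (r,kernel):
  L0 @0x22[12] → 0x34007  P=1,RW=1,US=1,PS=0
  L1 @0x34[16] → 0x36007  P=1,RW=1,US=1,PS=0
  L2 @0x36[10] → 0x3A007  P=1,RW=1,US=1,PS=0
  L3 @0x3A[25] → 0x3D007  P=1,RW=1,US=1,PS=0
  → PA=0x3D32A  (4 entries read)
#4 VA=0xD8582811D54 (w,kernel):
  L0 @0x22[27] → 0x40007  P=1,RW=1,US=1,PS=0
  L1 @0x40[22] → 0x43007  P=1,RW=1,US=1,PS=0
  L2 @0x43[20] → 0x47007  P=1,RW=1,US=1,PS=0
  L3 @0x47[17] → 0x49007  P=1,RW=1,US=1,PS=0
  → PA=0x49D54  (4 entries read)
#5 VA=0xD028000027B (w,user):
  L0 @0x22[26] → 0x4A007  P=1,RW=1,US=1,PS=0
  L1 @0x4A[10] → 0x4E087  P=1,RW=1,US=1,PS=1
  → PA=0x4E27B (huge @L1)  (2 entries read)
#6 VA=0x78183C15B2E (w,user):
  L0 @0x22[15] → 0x51007  P=1,RW=1,US=1,PS=0
  L1 @0x51[6] → 0x54007  P=1,RW=1,US=1,PS=0
  L2 @0x54[30] → 0x55007  P=1,RW=1,US=1,PS=0
  L3 @0x55[21] → 0x57003  P=1,RW=1,US=0,PS=0
  ⇒ fault: PROTECTION_VIOLATION  — 4 lookups

Entries read for #2: 1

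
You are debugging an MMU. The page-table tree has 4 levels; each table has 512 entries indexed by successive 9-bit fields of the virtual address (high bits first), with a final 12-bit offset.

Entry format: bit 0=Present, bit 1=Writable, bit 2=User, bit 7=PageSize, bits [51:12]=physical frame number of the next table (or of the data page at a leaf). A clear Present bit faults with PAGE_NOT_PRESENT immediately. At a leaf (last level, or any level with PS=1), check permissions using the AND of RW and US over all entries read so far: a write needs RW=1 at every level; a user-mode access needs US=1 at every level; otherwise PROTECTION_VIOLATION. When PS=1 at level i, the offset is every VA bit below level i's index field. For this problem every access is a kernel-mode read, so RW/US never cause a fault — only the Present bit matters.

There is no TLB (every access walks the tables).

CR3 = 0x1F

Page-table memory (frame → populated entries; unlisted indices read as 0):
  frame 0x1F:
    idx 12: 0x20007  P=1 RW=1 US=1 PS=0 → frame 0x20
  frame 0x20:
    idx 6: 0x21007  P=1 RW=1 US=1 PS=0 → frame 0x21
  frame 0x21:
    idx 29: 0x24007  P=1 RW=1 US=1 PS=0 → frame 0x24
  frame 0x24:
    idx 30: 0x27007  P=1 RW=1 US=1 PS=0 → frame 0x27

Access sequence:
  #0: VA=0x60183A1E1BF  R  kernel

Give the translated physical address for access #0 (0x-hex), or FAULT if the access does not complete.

Per-access translation:
#0 VA=0x60183A1E1BF (r,kernel):
  L0: frame=0x1F idx=12 entry=0x20007 [P=1 RW=1 US=1 PS=0]
  L1: frame=0x20 idx=6 entry=0x21007 [P=1 RW=1 US=1 PS=0]
  L2: frame=0x21 idx=29 entry=0x24007 [P=1 RW=1 US=1 PS=0]
  L3: frame=0x24 idx=30 entry=0x27007 [P=1 RW=1 US=1 PS=0]
  → PA=0x271BF  (4 entries read)

Access #0 PA: 0x271BF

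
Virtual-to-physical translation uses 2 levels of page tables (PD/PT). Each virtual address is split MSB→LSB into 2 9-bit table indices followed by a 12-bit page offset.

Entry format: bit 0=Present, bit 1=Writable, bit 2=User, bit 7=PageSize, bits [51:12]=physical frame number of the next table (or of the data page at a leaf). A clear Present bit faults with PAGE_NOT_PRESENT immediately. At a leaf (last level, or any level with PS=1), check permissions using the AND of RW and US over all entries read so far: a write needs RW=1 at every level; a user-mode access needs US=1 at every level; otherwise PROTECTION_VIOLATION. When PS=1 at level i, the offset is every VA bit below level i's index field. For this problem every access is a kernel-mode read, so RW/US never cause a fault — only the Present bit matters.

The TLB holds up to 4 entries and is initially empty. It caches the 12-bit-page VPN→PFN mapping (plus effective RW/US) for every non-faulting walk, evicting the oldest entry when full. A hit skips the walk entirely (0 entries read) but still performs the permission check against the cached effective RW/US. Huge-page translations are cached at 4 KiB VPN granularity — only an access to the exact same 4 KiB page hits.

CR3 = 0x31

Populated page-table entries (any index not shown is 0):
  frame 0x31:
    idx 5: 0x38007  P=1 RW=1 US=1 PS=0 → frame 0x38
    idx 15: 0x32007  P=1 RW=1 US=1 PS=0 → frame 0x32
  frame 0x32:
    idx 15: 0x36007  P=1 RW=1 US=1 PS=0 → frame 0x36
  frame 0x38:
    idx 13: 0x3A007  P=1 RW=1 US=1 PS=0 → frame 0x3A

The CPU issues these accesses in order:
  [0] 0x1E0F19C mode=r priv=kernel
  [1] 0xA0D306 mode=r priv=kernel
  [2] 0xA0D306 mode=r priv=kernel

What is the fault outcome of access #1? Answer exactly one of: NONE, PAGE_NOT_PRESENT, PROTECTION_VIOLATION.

Per-access translation:
#0 VA=0x1E0F19C (r,kernel):
  L0: frame=0x31 idx=15 entry=0x32007 [P=1 RW=1 US=1 PS=0]
  L1: frame=0x32 idx=15 entry=0x36007 [P=1 RW=1 US=1 PS=0]
  ⇒ phys 0x3619C  [2 reads]
#1 VA=0xA0D306 (r,kernel):
  L0: frame=0x31 idx=5 entry=0x38007 [P=1 RW=1 US=1 PS=0]
  L1: frame=0x38 idx=13 entry=0x3A007 [P=1 RW=1 US=1 PS=0]
  ⇒ phys 0x3A306  [2 reads]
#2 VA=0xA0D306 (r,kernel):
  TLB hit vpn=0xA0D → PA=0x3A306

Access #1 fault: NONE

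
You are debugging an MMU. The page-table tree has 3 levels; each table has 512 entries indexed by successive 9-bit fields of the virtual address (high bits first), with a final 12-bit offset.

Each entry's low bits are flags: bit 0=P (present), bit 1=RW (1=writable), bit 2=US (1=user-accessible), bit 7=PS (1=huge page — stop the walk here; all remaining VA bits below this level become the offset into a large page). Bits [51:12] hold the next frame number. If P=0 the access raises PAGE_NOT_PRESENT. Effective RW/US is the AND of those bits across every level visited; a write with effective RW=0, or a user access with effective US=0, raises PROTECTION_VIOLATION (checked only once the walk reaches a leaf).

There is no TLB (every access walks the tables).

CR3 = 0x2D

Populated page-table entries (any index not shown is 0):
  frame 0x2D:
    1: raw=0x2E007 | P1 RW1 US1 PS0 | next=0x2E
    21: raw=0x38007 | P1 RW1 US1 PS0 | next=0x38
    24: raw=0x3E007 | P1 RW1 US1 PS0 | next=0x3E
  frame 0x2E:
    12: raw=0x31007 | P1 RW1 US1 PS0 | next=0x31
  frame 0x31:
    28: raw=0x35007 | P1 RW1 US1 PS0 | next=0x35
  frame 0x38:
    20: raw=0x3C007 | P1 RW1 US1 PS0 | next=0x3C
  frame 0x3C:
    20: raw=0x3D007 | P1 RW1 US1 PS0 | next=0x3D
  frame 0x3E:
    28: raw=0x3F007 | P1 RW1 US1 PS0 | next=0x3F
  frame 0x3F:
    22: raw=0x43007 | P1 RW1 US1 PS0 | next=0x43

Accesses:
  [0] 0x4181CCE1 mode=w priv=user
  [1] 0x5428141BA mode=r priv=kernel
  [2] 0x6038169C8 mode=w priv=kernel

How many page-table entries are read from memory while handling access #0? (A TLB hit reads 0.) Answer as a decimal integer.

Walk each access:
#0 VA=0x4181CCE1 (w,user):
  [0] read 0x2D idx=1: raw=0x2E007 flags P=1 W=1 U=1 S=0
  [1] read 0x2E idx=12: raw=0x31007 flags P=1 W=1 U=1 S=0
  [2] read 0x31 idx=28: raw=0x35007 flags P=1 W=1 U=1 S=0
  ⇒ phys 0x35CE1  [3 reads]
#1 VA=0x5428141BA (r,kernel):
  [0] read 0x2D idx=21: raw=0x38007 flags P=1 W=1 U=1 S=0
  [1] read 0x38 idx=20: raw=0x3C007 flags P=1 W=1 U=1 S=0
  [2] read 0x3C idx=20: raw=0x3D007 flags P=1 W=1 U=1 S=0
  ⇒ phys 0x3D1BA  [3 reads]
#2 VA=0x6038169C8 (w,kernel):
  [0] read 0x2D idx=24: raw=0x3E007 flags P=1 W=1 U=1 S=0
  [1] read 0x3E idx=28: raw=0x3F007 flags P=1 W=1 U=1 S=0
  [2] read 0x3F idx=22: raw=0x43007 flags P=1 W=1 U=1 S=0
  ⇒ phys 0x439C8  [3 reads]

Entries read for #0: 3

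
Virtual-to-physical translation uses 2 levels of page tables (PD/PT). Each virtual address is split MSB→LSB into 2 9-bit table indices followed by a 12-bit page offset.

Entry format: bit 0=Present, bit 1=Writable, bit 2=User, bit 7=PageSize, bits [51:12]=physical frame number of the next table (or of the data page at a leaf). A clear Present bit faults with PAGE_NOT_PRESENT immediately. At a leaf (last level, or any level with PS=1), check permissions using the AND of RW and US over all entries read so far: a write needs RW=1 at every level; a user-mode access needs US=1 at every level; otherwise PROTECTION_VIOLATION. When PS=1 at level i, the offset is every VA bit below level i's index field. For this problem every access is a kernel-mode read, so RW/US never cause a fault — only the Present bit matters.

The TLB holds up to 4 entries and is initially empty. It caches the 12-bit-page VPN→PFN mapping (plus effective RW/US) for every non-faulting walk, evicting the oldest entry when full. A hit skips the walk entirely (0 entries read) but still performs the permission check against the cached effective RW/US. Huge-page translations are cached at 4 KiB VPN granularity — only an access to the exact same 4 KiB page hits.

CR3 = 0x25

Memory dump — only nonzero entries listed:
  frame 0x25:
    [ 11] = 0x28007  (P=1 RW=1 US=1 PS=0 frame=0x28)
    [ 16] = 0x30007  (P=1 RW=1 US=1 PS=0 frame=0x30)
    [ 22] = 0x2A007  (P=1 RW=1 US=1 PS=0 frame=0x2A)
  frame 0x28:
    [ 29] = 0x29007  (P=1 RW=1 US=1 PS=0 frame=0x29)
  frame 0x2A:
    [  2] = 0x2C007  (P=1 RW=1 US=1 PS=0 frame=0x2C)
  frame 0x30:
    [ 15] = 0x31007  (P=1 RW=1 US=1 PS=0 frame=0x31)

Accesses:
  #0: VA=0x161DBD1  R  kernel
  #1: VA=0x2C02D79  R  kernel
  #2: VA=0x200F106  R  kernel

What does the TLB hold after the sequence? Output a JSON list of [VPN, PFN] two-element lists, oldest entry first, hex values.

Per-access translation:
#0 VA=0x161DBD1 (r,kernel):
  lvl0: tbl 0x25, slot 11 ⇒ 0x28007 (P1/RW1/US1/PS0)
  lvl1: tbl 0x28, slot 29 ⇒ 0x29007 (P1/RW1/US1/PS0)
  ⇒ phys 0x29BD1  [2 reads]
#1 VA=0x2C02D79 (r,kernel):
  lvl0: tbl 0x25, slot 22 ⇒ 0x2A007 (P1/RW1/US1/PS0)
  lvl1: tbl 0x2A, slot 2 ⇒ 0x2C007 (P1/RW1/US1/PS0)
  ⇒ phys 0x2CD79  [2 reads]
#2 VA=0x200F106 (r,kernel):
  lvl0: tbl 0x25, slot 16 ⇒ 0x30007 (P1/RW1/US1/PS0)
  lvl1: tbl 0x30, slot 15 ⇒ 0x31007 (P1/RW1/US1/PS0)
  ⇒ phys 0x31106  [2 reads]

TLB: [["0x161D", "0x29"], ["0x2C02", "0x2C"], ["0x200F", "0x31"]]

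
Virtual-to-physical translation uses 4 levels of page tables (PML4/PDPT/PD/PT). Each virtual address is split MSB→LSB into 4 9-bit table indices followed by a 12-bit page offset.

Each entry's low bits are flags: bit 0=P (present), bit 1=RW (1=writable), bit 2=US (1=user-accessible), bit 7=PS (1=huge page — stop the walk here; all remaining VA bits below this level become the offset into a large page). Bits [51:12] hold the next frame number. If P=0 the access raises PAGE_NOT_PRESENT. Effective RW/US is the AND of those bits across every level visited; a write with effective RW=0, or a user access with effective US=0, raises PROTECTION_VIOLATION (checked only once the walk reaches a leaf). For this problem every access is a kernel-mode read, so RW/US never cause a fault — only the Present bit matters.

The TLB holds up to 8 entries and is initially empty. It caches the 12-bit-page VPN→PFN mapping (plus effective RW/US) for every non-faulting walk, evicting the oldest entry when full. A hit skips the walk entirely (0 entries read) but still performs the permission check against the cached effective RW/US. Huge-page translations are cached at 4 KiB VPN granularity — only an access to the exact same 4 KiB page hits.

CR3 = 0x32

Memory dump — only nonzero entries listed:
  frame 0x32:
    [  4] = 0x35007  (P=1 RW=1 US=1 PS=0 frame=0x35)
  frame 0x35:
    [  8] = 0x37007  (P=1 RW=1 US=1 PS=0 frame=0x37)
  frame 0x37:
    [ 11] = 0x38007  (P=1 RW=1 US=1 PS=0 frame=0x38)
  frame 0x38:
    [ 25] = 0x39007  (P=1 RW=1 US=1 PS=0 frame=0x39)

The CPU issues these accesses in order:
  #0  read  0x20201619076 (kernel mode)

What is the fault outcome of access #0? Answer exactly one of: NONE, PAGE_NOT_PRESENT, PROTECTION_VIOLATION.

Per-access translation:
#0 VA=0x20201619076 (r,kernel):
  L0 @0x32[4] → 0x35007  P=1,RW=1,US=1,PS=0
  L1 @0x35[8] → 0x37007  P=1,RW=1,US=1,PS=0
  L2 @0x37[11] → 0x38007  P=1,RW=1,US=1,PS=0
  L3 @0x38[25] → 0x39007  P=1,RW=1,US=1,PS=0
  ✓ 0x39076  — 4 lookups

Access #0 fault: NONE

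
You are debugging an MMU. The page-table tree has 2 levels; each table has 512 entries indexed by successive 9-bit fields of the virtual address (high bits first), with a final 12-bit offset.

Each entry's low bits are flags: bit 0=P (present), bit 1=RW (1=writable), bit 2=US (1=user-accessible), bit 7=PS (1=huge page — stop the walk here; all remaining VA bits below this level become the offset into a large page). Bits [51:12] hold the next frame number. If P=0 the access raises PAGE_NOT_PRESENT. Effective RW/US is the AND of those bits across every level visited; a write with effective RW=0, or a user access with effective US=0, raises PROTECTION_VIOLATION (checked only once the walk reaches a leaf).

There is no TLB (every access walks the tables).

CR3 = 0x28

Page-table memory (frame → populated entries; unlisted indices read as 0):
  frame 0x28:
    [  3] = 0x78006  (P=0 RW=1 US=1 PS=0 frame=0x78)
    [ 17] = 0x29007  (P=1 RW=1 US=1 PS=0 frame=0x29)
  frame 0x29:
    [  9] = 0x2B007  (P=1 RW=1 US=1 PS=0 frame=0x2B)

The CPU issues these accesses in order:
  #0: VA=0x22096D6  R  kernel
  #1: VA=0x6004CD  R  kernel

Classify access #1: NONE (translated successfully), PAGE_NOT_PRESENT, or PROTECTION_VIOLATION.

Walk each access:
#0 VA=0x22096D6 (r,kernel):
  lvl0: tbl 0x28, slot 17 ⇒ 0x29007 (P1/RW1/US1/PS0)
  lvl1: tbl 0x29, slot 9 ⇒ 0x2B007 (P1/RW1/US1/PS0)
  ⇒ phys 0x2B6D6  [2 reads]
#1 VA=0x6004CD (r,kernel):
  lvl0: tbl 0x28, slot 3 ⇒ 0x78006 (P0/RW1/US1/PS0)
  ⇒ fault: PAGE_NOT_PRESENT  — 1 lookups

Access #1 fault: PAGE_NOT_PRESENT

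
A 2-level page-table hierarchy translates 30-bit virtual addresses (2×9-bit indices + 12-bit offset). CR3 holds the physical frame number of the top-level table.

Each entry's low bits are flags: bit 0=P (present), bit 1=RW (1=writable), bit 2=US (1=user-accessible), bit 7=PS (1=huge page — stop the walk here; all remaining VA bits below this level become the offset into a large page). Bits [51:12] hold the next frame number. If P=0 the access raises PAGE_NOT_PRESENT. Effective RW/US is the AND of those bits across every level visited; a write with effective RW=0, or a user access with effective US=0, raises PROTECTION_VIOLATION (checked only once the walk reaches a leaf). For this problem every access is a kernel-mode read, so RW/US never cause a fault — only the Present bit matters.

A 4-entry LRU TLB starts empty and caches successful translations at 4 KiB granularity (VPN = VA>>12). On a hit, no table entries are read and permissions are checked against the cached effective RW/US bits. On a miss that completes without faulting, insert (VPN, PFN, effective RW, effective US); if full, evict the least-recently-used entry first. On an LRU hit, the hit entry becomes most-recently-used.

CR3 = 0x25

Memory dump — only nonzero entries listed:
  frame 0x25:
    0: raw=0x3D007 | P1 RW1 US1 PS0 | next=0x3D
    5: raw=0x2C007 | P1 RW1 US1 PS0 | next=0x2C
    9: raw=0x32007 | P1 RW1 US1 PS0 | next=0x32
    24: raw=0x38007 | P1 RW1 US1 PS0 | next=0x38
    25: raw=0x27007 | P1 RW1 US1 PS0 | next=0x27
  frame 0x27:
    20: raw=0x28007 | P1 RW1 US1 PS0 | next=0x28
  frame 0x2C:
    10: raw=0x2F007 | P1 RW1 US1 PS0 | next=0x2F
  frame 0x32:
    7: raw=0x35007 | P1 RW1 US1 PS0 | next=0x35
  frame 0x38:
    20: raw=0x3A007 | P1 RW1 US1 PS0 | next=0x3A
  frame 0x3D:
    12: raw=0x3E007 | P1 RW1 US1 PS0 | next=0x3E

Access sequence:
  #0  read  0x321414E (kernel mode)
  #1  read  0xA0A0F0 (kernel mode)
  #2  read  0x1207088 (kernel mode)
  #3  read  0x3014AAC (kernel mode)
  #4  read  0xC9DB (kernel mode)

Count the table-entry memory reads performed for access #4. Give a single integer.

Walk each access:
#0 VA=0x321414E (r,kernel):
  [0] read 0x25 idx=25: raw=0x27007 flags P=1 W=1 U=1 S=0
  [1] read 0x27 idx=20: raw=0x28007 flags P=1 W=1 U=1 S=0
  → PA=0x2814E  (2 entries read)
#1 VA=0xA0A0F0 (r,kernel):
  [0] read 0x25 idx=5: raw=0x2C007 flags P=1 W=1 U=1 S=0
  [1] read 0x2C idx=10: raw=0x2F007 flags P=1 W=1 U=1 S=0
  → PA=0x2F0F0  (2 entries read)
#2 VA=0x1207088 (r,kernel):
  [0] read 0x25 idx=9: raw=0x32007 flags P=1 W=1 U=1 S=0
  [1] read 0x32 idx=7: raw=0x35007 flags P=1 W=1 U=1 S=0
  → PA=0x35088  (2 entries read)
#3 VA=0x3014AAC (r,kernel):
  [0] read 0x25 idx=24: raw=0x38007 flags P=1 W=1 U=1 S=0
  [1] read 0x38 idx=20: raw=0x3A007 flags P=1 W=1 U=1 S=0
  → PA=0x3AAAC  (2 entries read)
#4 VA=0xC9DB (r,kernel):
  [0] read 0x25 idx=0: raw=0x3D007 flags P=1 W=1 U=1 S=0
  [1] read 0x3D idx=12: raw=0x3E007 flags P=1 W=1 U=1 S=0
  → PA=0x3E9DB  (2 entries read)

Entries read for #4: 2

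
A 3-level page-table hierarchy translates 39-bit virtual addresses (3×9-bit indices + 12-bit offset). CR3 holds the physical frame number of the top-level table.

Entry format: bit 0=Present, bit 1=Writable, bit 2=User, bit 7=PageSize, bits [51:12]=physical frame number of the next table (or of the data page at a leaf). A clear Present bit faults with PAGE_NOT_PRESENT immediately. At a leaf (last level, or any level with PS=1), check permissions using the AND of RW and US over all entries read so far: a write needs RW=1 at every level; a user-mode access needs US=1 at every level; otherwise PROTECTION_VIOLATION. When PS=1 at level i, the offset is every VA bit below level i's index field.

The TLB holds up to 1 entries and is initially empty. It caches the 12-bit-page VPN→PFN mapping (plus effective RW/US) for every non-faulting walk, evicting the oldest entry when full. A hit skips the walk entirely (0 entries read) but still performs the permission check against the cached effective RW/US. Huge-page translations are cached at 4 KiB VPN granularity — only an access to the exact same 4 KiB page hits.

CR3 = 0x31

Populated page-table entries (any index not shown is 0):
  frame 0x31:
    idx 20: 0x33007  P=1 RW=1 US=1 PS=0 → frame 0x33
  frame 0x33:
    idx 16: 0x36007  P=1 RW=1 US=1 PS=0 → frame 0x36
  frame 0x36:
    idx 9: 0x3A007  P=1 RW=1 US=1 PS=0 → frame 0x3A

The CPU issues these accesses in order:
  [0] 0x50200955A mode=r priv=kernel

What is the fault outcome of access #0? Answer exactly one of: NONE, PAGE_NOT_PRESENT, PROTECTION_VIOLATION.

Trace:
#0 VA=0x50200955A (r,kernel):
  [0] read 0x31 idx=20: raw=0x33007 flags P=1 W=1 U=1 S=0
  [1] read 0x33 idx=16: raw=0x36007 flags P=1 W=1 U=1 S=0
  [2] read 0x36 idx=9: raw=0x3A007 flags P=1 W=1 U=1 S=0
  ⇒ phys 0x3A55A  [3 reads]

Access #0 fault: NONE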